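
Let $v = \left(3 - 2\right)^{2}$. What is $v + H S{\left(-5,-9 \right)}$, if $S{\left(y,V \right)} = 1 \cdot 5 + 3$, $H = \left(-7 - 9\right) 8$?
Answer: $-1023$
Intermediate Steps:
$H = -128$ ($H = \left(-16\right) 8 = -128$)
$S{\left(y,V \right)} = 8$ ($S{\left(y,V \right)} = 5 + 3 = 8$)
$v = 1$ ($v = 1^{2} = 1$)
$v + H S{\left(-5,-9 \right)} = 1 - 1024 = -1023$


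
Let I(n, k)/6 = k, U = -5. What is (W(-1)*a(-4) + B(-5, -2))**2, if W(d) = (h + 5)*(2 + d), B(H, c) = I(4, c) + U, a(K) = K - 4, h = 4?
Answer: 7921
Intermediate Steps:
I(n, k) = 6*k
a(K) = -4 + K
B(H, c) = -5 + 6*c (B(H, c) = 6*c - 5 = -5 + 6*c)
W(d) = 18 + 9*d (W(d) = (4 + 5)*(2 + d) = 9*(2 + d) = 18 + 9*d)
(W(-1)*a(-4) + B(-5, -2))**2 = ((18 + 9*(-1))*(-4 - 4) + (-5 + 6*(-2)))**2 = ((18 - 9)*(-8) + (-5 - 12))**2 = (9*(-8) - 17)**2 = (-72 - 17)**2 = (-89)**2 = 7921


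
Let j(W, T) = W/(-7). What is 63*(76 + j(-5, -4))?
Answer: 4833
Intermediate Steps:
j(W, T) = -W/7 (j(W, T) = W*(-⅐) = -W/7)
63*(76 + j(-5, -4)) = 63*(76 - ⅐*(-5)) = 63*(76 + 5/7) = 63*(537/7) = 4833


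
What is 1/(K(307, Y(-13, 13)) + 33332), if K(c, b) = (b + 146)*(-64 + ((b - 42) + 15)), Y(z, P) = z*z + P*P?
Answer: 1/152880 ≈ 6.5411e-6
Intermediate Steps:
Y(z, P) = P² + z² (Y(z, P) = z² + P² = P² + z²)
K(c, b) = (-91 + b)*(146 + b) (K(c, b) = (146 + b)*(-64 + ((-42 + b) + 15)) = (146 + b)*(-64 + (-27 + b)) = (146 + b)*(-91 + b) = (-91 + b)*(146 + b))
1/(K(307, Y(-13, 13)) + 33332) = 1/((-13286 + (13² + (-13)²)² + 55*(13² + (-13)²)) + 33332) = 1/((-13286 + (169 + 169)² + 55*(169 + 169)) + 33332) = 1/((-13286 + 338² + 55*338) + 33332) = 1/((-13286 + 114244 + 18590) + 33332) = 1/(119548 + 33332) = 1/152880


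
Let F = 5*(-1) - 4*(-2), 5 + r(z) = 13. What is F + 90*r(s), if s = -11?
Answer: 723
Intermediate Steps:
r(z) = 8 (r(z) = -5 + 13 = 8)
F = 3 (F = -5 + 8 = 3)
F + 90*r(s) = 3 + 90*8 = 3 + 720 = 723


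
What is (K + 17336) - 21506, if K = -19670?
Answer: -23840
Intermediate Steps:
(K + 17336) - 21506 = (-19670 + 17336) - 21506 = -2334 - 21506 = -23840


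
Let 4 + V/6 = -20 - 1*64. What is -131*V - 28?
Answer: 69140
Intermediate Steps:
V = -528 (V = -24 + 6*(-20 - 1*64) = -24 + 6*(-20 - 64) = -24 + 6*(-84) = -24 - 504 = -528)
-131*V - 28 = -131*(-528) - 28 = 69168 - 28 = 69140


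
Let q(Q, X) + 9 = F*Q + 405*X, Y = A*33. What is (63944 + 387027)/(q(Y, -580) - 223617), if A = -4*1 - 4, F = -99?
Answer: -450971/432390 ≈ -1.0430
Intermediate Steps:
A = -8 (A = -4 - 4 = -8)
Y = -264 (Y = -8*33 = -264)
q(Q, X) = -9 - 99*Q + 405*X (q(Q, X) = -9 + (-99*Q + 405*X) = -9 - 99*Q + 405*X)
(63944 + 387027)/(q(Y, -580) - 223617) = (63944 + 387027)/((-9 - 99*(-264) + 405*(-580)) - 223617) = 450971/((-9 + 26136 - 234900) - 223617) = 450971/(-208773 - 223617) = 450971/(-432390) = 450971*(-1/432390) = -450971/432390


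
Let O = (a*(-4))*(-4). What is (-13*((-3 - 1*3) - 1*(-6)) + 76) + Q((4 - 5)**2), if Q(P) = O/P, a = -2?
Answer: 44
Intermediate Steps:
O = -32 (O = -2*(-4)*(-4) = 8*(-4) = -32)
Q(P) = -32/P
(-13*((-3 - 1*3) - 1*(-6)) + 76) + Q((4 - 5)**2) = (-13*((-3 - 1*3) - 1*(-6)) + 76) - 32/(4 - 5)**2 = (-13*((-3 - 3) + 6) + 76) - 32/((-1)**2) = (-13*(-6 + 6) + 76) - 32/1 = (-13*0 + 76) - 32*1 = (0 + 76) - 32 = 76 - 32 = 44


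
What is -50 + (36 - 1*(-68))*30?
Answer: 3070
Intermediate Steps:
-50 + (36 - 1*(-68))*30 = -50 + (36 + 68)*30 = -50 + 104*30 = -50 + 3120 = 3070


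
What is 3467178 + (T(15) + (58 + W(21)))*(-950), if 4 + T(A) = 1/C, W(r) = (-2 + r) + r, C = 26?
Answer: 43911939/13 ≈ 3.3778e+6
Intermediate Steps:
W(r) = -2 + 2*r
T(A) = -103/26 (T(A) = -4 + 1/26 = -103/26)
3467178 + (T(15) + (58 + W(21)))*(-950) = 3467178 + (-103/26 + (58 + (-2 + 2*21)))*(-950) = 3467178 + (-103/26 + (58 + (-2 + 42)))*(-950) = 3467178 + (-103/26 + (58 + 40))*(-950) = 3467178 + (-103/26 + 98)*(-950) = 3467178 + (2445/26)*(-950) = 3467178 - 1161375/13 = 43911939/13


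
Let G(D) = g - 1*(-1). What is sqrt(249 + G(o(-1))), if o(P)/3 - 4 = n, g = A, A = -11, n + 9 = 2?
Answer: sqrt(239) ≈ 15.460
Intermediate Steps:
n = -7 (n = -9 + 2 = -7)
g = -11
o(P) = -9 (o(P) = 12 + 3*(-7) = 12 - 21 = -9)
G(D) = -10 (G(D) = -11 - 1*(-1) = -11 + 1 = -10)
sqrt(249 + G(o(-1))) = sqrt(249 - 10) = sqrt(239)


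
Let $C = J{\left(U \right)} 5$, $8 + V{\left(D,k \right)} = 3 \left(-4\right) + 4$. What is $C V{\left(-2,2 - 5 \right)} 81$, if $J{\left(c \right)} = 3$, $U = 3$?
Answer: $-19440$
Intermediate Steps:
$V{\left(D,k \right)} = -16$ ($V{\left(D,k \right)} = -8 + \left(3 \left(-4\right) + 4\right) = -8 + \left(-12 + 4\right) = -8 - 8 = -16$)
$C = 15$ ($C = 3 \cdot 5 = 15$)
$C V{\left(-2,2 - 5 \right)} 81 = 15 \left(-16\right) 81 = \left(-240\right) 81 = -19440$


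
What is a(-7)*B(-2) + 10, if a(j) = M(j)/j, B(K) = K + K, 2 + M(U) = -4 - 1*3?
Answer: 34/7 ≈ 4.8571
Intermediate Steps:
M(U) = -9 (M(U) = -2 + (-4 - 1*3) = -2 + (-4 - 3) = -2 - 7 = -9)
B(K) = 2*K
a(j) = -9/j
a(-7)*B(-2) + 10 = (-9/(-7))*(2*(-2)) + 10 = -9*(-⅐)*(-4) + 10 = (9/7)*(-4) + 10 = -36/7 + 10 = 34/7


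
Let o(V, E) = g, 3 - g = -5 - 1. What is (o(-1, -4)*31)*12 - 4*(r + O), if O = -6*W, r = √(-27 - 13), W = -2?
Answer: 3300 - 8*I*√10 ≈ 3300.0 - 25.298*I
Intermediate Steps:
g = 9 (g = 3 - (-5 - 1) = 3 - 1*(-6) = 3 + 6 = 9)
o(V, E) = 9
r = 2*I*√10 (r = √(-40) = 2*I*√10 ≈ 6.3246*I)
O = 12 (O = -6*(-2) = 12)
(o(-1, -4)*31)*12 - 4*(r + O) = (9*31)*12 - 4*(2*I*√10 + 12) = 279*12 - 4*(12 + 2*I*√10) = 3348 + (-48 - 8*I*√10) = 3300 - 8*I*√10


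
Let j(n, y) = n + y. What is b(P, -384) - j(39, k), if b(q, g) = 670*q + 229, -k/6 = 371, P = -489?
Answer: -325214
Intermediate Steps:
k = -2226 (k = -6*371 = -2226)
b(q, g) = 229 + 670*q
b(P, -384) - j(39, k) = (229 + 670*(-489)) - (39 - 2226) = (229 - 327630) - 1*(-2187) = -327401 + 2187 = -325214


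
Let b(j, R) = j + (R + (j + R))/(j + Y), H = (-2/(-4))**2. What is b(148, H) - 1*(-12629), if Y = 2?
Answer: 1277799/100 ≈ 12778.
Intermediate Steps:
H = 1/4 (H = (-2*(-1/4))**2 = (1/2)**2 = 1/4 ≈ 0.25000)
b(j, R) = j + (j + 2*R)/(2 + j) (b(j, R) = j + (R + (j + R))/(j + 2) = j + (R + (R + j))/(2 + j) = j + (j + 2*R)/(2 + j))
b(148, H) - 1*(-12629) = (148**2 + 2*(1/4) + 3*148)/(2 + 148) - 1*(-12629) = (21904 + 1/2 + 444)/150 + 12629 = (1/150)*(44697/2) + 12629 = 14899/100 + 12629 = 1277799/100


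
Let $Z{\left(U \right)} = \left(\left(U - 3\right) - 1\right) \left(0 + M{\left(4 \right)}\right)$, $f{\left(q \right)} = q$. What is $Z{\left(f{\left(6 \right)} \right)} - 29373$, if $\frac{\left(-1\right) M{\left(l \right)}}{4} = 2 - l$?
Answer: $-29357$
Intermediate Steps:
$M{\left(l \right)} = -8 + 4 l$ ($M{\left(l \right)} = - 4 \left(2 - l\right) = -8 + 4 l$)
$Z{\left(U \right)} = -32 + 8 U$ ($Z{\left(U \right)} = \left(\left(U - 3\right) - 1\right) \left(0 + \left(-8 + 4 \cdot 4\right)\right) = \left(\left(-3 + U\right) - 1\right) \left(0 + \left(-8 + 16\right)\right) = \left(-4 + U\right) \left(0 + 8\right) = \left(-4 + U\right) 8 = -32 + 8 U$)
$Z{\left(f{\left(6 \right)} \right)} - 29373 = \left(-32 + 8 \cdot 6\right) - 29373 = \left(-32 + 48\right) - 29373 = 16 - 29373 = -29357$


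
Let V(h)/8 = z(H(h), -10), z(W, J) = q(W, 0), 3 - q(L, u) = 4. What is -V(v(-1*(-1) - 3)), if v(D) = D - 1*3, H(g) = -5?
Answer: 8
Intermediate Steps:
q(L, u) = -1 (q(L, u) = 3 - 1*4 = 3 - 4 = -1)
z(W, J) = -1
v(D) = -3 + D (v(D) = D - 3 = -3 + D)
V(h) = -8 (V(h) = 8*(-1) = -8)
-V(v(-1*(-1) - 3)) = -1*(-8) = 8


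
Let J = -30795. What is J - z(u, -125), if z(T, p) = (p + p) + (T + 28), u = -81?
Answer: -30492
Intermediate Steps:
z(T, p) = 28 + T + 2*p (z(T, p) = 2*p + (28 + T) = 28 + T + 2*p)
J - z(u, -125) = -30795 - (28 - 81 + 2*(-125)) = -30795 - (28 - 81 - 250) = -30795 - 1*(-303) = -30795 + 303 = -30492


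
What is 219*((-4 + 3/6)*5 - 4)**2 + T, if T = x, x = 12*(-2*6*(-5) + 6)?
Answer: 408099/4 ≈ 1.0202e+5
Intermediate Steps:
x = 792 (x = 12*(-12*(-5) + 6) = 12*(60 + 6) = 12*66 = 792)
T = 792
219*((-4 + 3/6)*5 - 4)**2 + T = 219*((-4 + 3/6)*5 - 4)**2 + 792 = 219*((-4 + 3*(1/6))*5 - 4)**2 + 792 = 219*((-4 + 1/2)*5 - 4)**2 + 792 = 219*(-7/2*5 - 4)**2 + 792 = 219*(-35/2 - 4)**2 + 792 = 219*(-43/2)**2 + 792 = 219*(1849/4) + 792 = 404931/4 + 792 = 408099/4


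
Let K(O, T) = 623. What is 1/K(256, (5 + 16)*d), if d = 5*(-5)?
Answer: 1/623 ≈ 0.0016051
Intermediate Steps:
d = -25
1/K(256, (5 + 16)*d) = 1/623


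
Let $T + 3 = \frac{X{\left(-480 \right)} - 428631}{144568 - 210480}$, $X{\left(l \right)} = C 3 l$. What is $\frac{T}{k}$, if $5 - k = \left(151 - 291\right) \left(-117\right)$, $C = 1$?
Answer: $- \frac{46467}{215861800} \approx -0.00021526$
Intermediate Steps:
$X{\left(l \right)} = 3 l$ ($X{\left(l \right)} = 1 \cdot 3 l = 3 l$)
$T = \frac{232335}{65912}$ ($T = -3 + \frac{3 \left(-480\right) - 428631}{144568 - 210480} = -3 + \frac{-1440 - 428631}{-65912} = -3 - - \frac{430071}{65912} = -3 + \frac{430071}{65912} = \frac{232335}{65912} \approx 3.5249$)
$k = -16375$ ($k = 5 - \left(151 - 291\right) \left(-117\right) = 5 - \left(-140\right) \left(-117\right) = 5 - 16380 = -16375$)
$\frac{T}{k} = \frac{232335}{65912 \left(-16375\right)} = \frac{232335}{65912} \left(- \frac{1}{16375}\right) = - \frac{46467}{215861800}$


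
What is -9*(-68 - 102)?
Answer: 1530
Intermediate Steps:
-9*(-68 - 102) = -9*(-170) = 1530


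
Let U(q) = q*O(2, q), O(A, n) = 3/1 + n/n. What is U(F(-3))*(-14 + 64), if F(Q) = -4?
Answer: -800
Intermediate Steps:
O(A, n) = 4 (O(A, n) = 3*1 + 1 = 3 + 1 = 4)
U(q) = 4*q (U(q) = q*4 = 4*q)
U(F(-3))*(-14 + 64) = (4*(-4))*(-14 + 64) = -16*50 = -800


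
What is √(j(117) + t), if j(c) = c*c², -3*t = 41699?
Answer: 2*√3572355/3 ≈ 1260.0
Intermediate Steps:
t = -41699/3 (t = -⅓*41699 = -41699/3 ≈ -13900.)
j(c) = c³
√(j(117) + t) = √(117³ - 41699/3) = √(1601613 - 41699/3) = √(4763140/3) = 2*√3572355/3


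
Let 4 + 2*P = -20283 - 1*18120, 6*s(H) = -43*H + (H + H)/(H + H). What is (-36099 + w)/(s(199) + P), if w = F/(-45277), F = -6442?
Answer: 3268895962/1868083743 ≈ 1.7499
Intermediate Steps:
s(H) = 1/6 - 43*H/6 (s(H) = (-43*H + (H + H)/(H + H))/6 = (-43*H + (2*H)/((2*H)))/6 = (-43*H + (2*H)*(1/(2*H)))/6 = (-43*H + 1)/6 = (1 - 43*H)/6 = 1/6 - 43*H/6)
P = -38407/2 (P = -2 + (-20283 - 1*18120)/2 = -2 + (-20283 - 18120)/2 = -2 + (1/2)*(-38403) = -2 - 38403/2 = -38407/2 ≈ -19204.)
w = 6442/45277 (w = -6442/(-45277) = -6442*(-1/45277) = 6442/45277 ≈ 0.14228)
(-36099 + w)/(s(199) + P) = (-36099 + 6442/45277)/((1/6 - 43/6*199) - 38407/2) = -1634447981/(45277*((1/6 - 8557/6) - 38407/2)) = -1634447981/(45277*(-1426 - 38407/2)) = -1634447981/(45277*(-41259/2)) = -1634447981/45277*(-2/41259) = 3268895962/1868083743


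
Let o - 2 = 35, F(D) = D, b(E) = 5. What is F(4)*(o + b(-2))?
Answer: 168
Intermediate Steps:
o = 37 (o = 2 + 35 = 37)
F(4)*(o + b(-2)) = 4*(37 + 5) = 4*42 = 168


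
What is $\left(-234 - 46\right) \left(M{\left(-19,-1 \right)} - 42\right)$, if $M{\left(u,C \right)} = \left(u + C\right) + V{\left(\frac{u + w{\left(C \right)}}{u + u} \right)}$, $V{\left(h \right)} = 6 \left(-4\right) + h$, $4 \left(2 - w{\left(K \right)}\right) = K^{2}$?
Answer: $\frac{455105}{19} \approx 23953.0$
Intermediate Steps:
$w{\left(K \right)} = 2 - \frac{K^{2}}{4}$
$V{\left(h \right)} = -24 + h$
$M{\left(u,C \right)} = -24 + C + u + \frac{2 + u - \frac{C^{2}}{4}}{2 u}$ ($M{\left(u,C \right)} = \left(u + C\right) - \left(24 - \frac{u - \left(-2 + \frac{C^{2}}{4}\right)}{u + u}\right) = \left(C + u\right) - \left(24 - \frac{2 + u - \frac{C^{2}}{4}}{2 u}\right) = -24 + C + u + \frac{2 + u - \frac{C^{2}}{4}}{2 u}$)
$\left(-234 - 46\right) \left(M{\left(-19,-1 \right)} - 42\right) = \left(-234 - 46\right) \left(\left(- \frac{47}{2} - 1 - 19 + \frac{1}{-19} - \frac{\left(-1\right)^{2}}{8 \left(-19\right)}\right) - 42\right) = - 280 \left(\left(- \frac{47}{2} - 1 - 19 - \frac{1}{19} - \frac{1}{8} \left(- \frac{1}{19}\right)\right) - 42\right) = - 280 \left(\left(- \frac{47}{2} - 1 - 19 - \frac{1}{19} + \frac{1}{152}\right) - 42\right) = - 280 \left(- \frac{6619}{152} - 42\right) = \left(-280\right) \left(- \frac{13003}{152}\right) = \frac{455105}{19}$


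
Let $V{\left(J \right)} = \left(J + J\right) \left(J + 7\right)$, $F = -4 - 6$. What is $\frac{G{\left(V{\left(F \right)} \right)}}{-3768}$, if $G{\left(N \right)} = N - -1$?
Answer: $- \frac{61}{3768} \approx -0.016189$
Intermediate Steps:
$F = -10$ ($F = -4 - 6 = -10$)
$V{\left(J \right)} = 2 J \left(7 + J\right)$
$G{\left(N \right)} = 1 + N$ ($G{\left(N \right)} = N + 1 = 1 + N$)
$\frac{G{\left(V{\left(F \right)} \right)}}{-3768} = \frac{1 + 2 \left(-10\right) \left(7 - 10\right)}{-3768} = \left(1 + 2 \left(-10\right) \left(-3\right)\right) \left(- \frac{1}{3768}\right) = \left(1 + 60\right) \left(- \frac{1}{3768}\right) = 61 \left(- \frac{1}{3768}\right) = - \frac{61}{3768}$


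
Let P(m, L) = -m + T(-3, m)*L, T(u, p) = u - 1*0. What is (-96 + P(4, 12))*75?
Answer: -10200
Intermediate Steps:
T(u, p) = u (T(u, p) = u + 0 = u)
P(m, L) = -m - 3*L
(-96 + P(4, 12))*75 = (-96 + (-1*4 - 3*12))*75 = (-96 + (-4 - 36))*75 = (-96 - 40)*75 = -136*75 = -10200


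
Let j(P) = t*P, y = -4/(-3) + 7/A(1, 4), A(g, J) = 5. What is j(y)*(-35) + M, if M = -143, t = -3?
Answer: 144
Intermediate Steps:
y = 41/15 (y = -4/(-3) + 7/5 = -4*(-⅓) + 7*(⅕) = 4/3 + 7/5 = 41/15 ≈ 2.7333)
j(P) = -3*P
j(y)*(-35) + M = -3*41/15*(-35) - 143 = -41/5*(-35) - 143 = 287 - 143 = 144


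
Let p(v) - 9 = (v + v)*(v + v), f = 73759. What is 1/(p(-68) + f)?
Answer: 1/92264 ≈ 1.0838e-5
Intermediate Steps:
p(v) = 9 + 4*v² (p(v) = 9 + (v + v)*(v + v) = 9 + (2*v)*(2*v) = 9 + 4*v²)
1/(p(-68) + f) = 1/((9 + 4*(-68)²) + 73759) = 1/((9 + 4*4624) + 73759) = 1/((9 + 18496) + 73759) = 1/(18505 + 73759) = 1/92264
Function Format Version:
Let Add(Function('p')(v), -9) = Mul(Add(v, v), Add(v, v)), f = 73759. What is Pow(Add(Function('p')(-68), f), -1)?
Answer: Rational(1, 92264) ≈ 1.0838e-5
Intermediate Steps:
Function('p')(v) = Add(9, Mul(4, Pow(v, 2))) (Function('p')(v) = Add(9, Mul(Add(v, v), Add(v, v))) = Add(9, Mul(Mul(2, v), Mul(2, v))) = Add(9, Mul(4, Pow(v, 2))))
Pow(Add(Function('p')(-68), f), -1) = Pow(Add(Add(9, Mul(4, Pow(-68, 2))), 73759), -1) = Pow(Add(Add(9, Mul(4, 4624)), 73759), -1) = Pow(Add(Add(9, 18496), 73759), -1) = Pow(Add(18505, 73759), -1) = Pow(92264, -1) = Rational(1, 92264)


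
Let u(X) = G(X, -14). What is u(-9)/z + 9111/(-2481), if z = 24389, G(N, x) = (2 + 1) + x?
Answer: -74078490/20169703 ≈ -3.6728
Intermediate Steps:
G(N, x) = 3 + x
u(X) = -11 (u(X) = 3 - 14 = -11)
u(-9)/z + 9111/(-2481) = -11/24389 + 9111/(-2481) = -11*1/24389 + 9111*(-1/2481) = -11/24389 - 3037/827 = -74078490/20169703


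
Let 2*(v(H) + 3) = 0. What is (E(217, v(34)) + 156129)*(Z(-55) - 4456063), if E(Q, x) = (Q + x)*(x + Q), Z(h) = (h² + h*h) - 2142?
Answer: -899001398375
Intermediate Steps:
Z(h) = -2142 + 2*h² (Z(h) = (h² + h²) - 2142 = 2*h² - 2142 = -2142 + 2*h²)
v(H) = -3 (v(H) = -3 + (½)*0 = -3 + 0 = -3)
E(Q, x) = (Q + x)² (E(Q, x) = (Q + x)*(Q + x) = (Q + x)²)
(E(217, v(34)) + 156129)*(Z(-55) - 4456063) = ((217 - 3)² + 156129)*((-2142 + 2*(-55)²) - 4456063) = (214² + 156129)*((-2142 + 2*3025) - 4456063) = (45796 + 156129)*((-2142 + 6050) - 4456063) = 201925*(3908 - 4456063) = 201925*(-4452155) = -899001398375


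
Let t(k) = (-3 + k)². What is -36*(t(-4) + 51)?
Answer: -3600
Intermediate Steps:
-36*(t(-4) + 51) = -36*((-3 - 4)² + 51) = -36*((-7)² + 51) = -36*(49 + 51) = -36*100 = -3600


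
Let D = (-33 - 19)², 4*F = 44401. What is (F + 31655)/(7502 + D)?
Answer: 57007/13608 ≈ 4.1892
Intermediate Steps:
F = 44401/4 (F = (¼)*44401 = 44401/4 ≈ 11100.)
D = 2704 (D = (-52)² = 2704)
(F + 31655)/(7502 + D) = (44401/4 + 31655)/(7502 + 2704) = (171021/4)/10206 = (171021/4)*(1/10206) = 57007/13608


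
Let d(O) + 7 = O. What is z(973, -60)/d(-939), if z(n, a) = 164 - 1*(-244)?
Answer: -204/473 ≈ -0.43129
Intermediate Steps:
z(n, a) = 408 (z(n, a) = 164 + 244 = 408)
d(O) = -7 + O
z(973, -60)/d(-939) = 408/(-7 - 939) = 408/(-946) = 408*(-1/946) = -204/473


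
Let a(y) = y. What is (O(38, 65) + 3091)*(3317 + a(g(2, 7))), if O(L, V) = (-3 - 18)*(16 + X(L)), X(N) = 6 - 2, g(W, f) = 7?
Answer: 8878404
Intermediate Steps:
X(N) = 4
O(L, V) = -420 (O(L, V) = (-3 - 18)*(16 + 4) = -21*20 = -420)
(O(38, 65) + 3091)*(3317 + a(g(2, 7))) = (-420 + 3091)*(3317 + 7) = 2671*3324 = 8878404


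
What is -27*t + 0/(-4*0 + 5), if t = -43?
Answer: 1161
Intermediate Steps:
-27*t + 0/(-4*0 + 5) = -27*(-43) + 0/(-4*0 + 5) = 1161 + 0/(0 + 5) = 1161 + 0/5 = 1161 + 0*(⅕) = 1161 + 0 = 1161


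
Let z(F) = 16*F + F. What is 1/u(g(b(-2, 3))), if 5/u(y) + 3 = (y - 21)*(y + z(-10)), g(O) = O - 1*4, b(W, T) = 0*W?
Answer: 4347/5 ≈ 869.40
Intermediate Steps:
b(W, T) = 0
g(O) = -4 + O (g(O) = O - 4 = -4 + O)
z(F) = 17*F
u(y) = 5/(-3 + (-170 + y)*(-21 + y)) (u(y) = 5/(-3 + (y - 21)*(y + 17*(-10))) = 5/(-3 + (-21 + y)*(y - 170)) = 5/(-3 + (-21 + y)*(-170 + y)) = 5/(-3 + (-170 + y)*(-21 + y)))
1/u(g(b(-2, 3))) = 1/(5/(3567 + (-4 + 0)² - 191*(-4 + 0))) = 1/(5/(3567 + (-4)² - 191*(-4))) = 1/(5/(3567 + 16 + 764)) = 1/(5/4347) = 4347/5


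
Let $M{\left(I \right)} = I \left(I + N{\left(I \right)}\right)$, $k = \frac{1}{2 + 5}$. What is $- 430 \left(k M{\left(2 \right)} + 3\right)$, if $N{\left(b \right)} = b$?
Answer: $- \frac{12470}{7} \approx -1781.4$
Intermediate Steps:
$k = \frac{1}{7} \approx 0.14286$
$M{\left(I \right)} = 2 I^{2}$ ($M{\left(I \right)} = I \left(I + I\right) = I 2 I = 2 I^{2}$)
$- 430 \left(k M{\left(2 \right)} + 3\right) = - 430 \left(\frac{2 \cdot 2^{2}}{7} + 3\right) = - 430 \left(\frac{2 \cdot 4}{7} + 3\right) = - 430 \left(\frac{1}{7} \cdot 8 + 3\right) = - 430 \left(\frac{8}{7} + 3\right) = \left(-430\right) \frac{29}{7} = - \frac{12470}{7}$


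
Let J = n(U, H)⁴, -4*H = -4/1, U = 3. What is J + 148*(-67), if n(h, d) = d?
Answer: -9915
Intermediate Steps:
H = 1 (H = -(-1)/1 = -(-1) = -¼*(-4) = 1)
J = 1 (J = 1⁴ = 1)
J + 148*(-67) = 1 + 148*(-67) = 1 - 9916 = -9915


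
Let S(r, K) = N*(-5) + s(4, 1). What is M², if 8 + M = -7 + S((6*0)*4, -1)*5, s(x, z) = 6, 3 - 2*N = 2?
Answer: 25/4 ≈ 6.2500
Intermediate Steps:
N = ½ (N = 3/2 - ½*2 = 3/2 - 1 = ½ ≈ 0.50000)
S(r, K) = 7/2 (S(r, K) = (½)*(-5) + 6 = -5/2 + 6 = 7/2)
M = 5/2 (M = -8 + (-7 + (7/2)*5) = -8 + (-7 + 35/2) = -8 + 21/2 = 5/2 ≈ 2.5000)
M² = (5/2)² = 25/4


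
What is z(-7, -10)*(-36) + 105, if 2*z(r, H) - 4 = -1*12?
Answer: 249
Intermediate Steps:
z(r, H) = -4 (z(r, H) = 2 + (-1*12)/2 = 2 + (½)*(-12) = 2 - 6 = -4)
z(-7, -10)*(-36) + 105 = -4*(-36) + 105 = 144 + 105 = 249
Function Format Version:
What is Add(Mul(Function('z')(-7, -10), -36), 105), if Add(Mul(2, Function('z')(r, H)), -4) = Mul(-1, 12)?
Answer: 249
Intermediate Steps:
Function('z')(r, H) = -4 (Function('z')(r, H) = Add(2, Mul(Rational(1, 2), Mul(-1, 12))) = Add(2, Mul(Rational(1, 2), -12)) = Add(2, -6) = -4)
Add(Mul(Function('z')(-7, -10), -36), 105) = Add(Mul(-4, -36), 105) = Add(144, 105) = 249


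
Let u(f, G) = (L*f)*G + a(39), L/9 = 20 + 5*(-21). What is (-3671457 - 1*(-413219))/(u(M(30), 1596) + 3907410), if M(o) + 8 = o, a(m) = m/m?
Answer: 3258238/22953269 ≈ 0.14195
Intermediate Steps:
L = -765 (L = 9*(20 + 5*(-21)) = 9*(20 - 105) = 9*(-85) = -765)
a(m) = 1
M(o) = -8 + o
u(f, G) = 1 - 765*G*f (u(f, G) = (-765*f)*G + 1 = -765*G*f + 1 = 1 - 765*G*f)
(-3671457 - 1*(-413219))/(u(M(30), 1596) + 3907410) = (-3671457 - 1*(-413219))/((1 - 765*1596*(-8 + 30)) + 3907410) = (-3671457 + 413219)/((1 - 765*1596*22) + 3907410) = -3258238/((1 - 26860680) + 3907410) = -3258238/(-26860679 + 3907410) = -3258238/(-22953269) = -3258238*(-1/22953269) = 3258238/22953269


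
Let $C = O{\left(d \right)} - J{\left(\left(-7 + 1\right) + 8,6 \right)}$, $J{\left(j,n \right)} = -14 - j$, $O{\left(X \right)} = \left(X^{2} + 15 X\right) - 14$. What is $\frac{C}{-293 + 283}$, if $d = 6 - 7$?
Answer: $\frac{6}{5} \approx 1.2$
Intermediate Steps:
$d = -1$ ($d = 6 - 7 = -1$)
$O{\left(X \right)} = -14 + X^{2} + 15 X$
$C = -12$ ($C = \left(-14 + \left(-1\right)^{2} + 15 \left(-1\right)\right) - \left(-14 - \left(\left(-7 + 1\right) + 8\right)\right) = \left(-14 + 1 - 15\right) - \left(-14 - \left(-6 + 8\right)\right) = -28 - \left(-14 - 2\right) = -28 - -16 = -28 + 16 = -12$)
$\frac{C}{-293 + 283} = - \frac{12}{-293 + 283} = - \frac{12}{-10} = \left(-12\right) \left(- \frac{1}{10}\right) = \frac{6}{5}$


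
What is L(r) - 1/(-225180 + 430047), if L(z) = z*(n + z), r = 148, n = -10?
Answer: 4184203607/204867 ≈ 20424.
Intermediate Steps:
L(z) = z*(-10 + z)
L(r) - 1/(-225180 + 430047) = 148*(-10 + 148) - 1/(-225180 + 430047) = 148*138 - 1/204867 = 20424 - 1*1/204867 = 20424 - 1/204867 = 4184203607/204867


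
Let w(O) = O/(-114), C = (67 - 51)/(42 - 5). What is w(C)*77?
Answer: -616/2109 ≈ -0.29208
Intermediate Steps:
C = 16/37 ≈ 0.43243
w(O) = -O/114 (w(O) = O*(-1/114) = -O/114)
w(C)*77 = -1/114*16/37*77 = -8/2109*77 = -616/2109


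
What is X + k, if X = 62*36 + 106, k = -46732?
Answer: -44394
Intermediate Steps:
X = 2338 (X = 2232 + 106 = 2338)
X + k = 2338 - 46732 = -44394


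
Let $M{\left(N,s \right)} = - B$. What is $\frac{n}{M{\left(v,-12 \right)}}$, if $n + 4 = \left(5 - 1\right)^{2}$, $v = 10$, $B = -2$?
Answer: $6$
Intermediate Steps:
$M{\left(N,s \right)} = 2$ ($M{\left(N,s \right)} = \left(-1\right) \left(-2\right) = 2$)
$n = 12$ ($n = -4 + \left(5 - 1\right)^{2} = -4 + 4^{2} = -4 + 16 = 12$)
$\frac{n}{M{\left(v,-12 \right)}} = \frac{12}{2} = 12 \cdot \frac{1}{2} = 6$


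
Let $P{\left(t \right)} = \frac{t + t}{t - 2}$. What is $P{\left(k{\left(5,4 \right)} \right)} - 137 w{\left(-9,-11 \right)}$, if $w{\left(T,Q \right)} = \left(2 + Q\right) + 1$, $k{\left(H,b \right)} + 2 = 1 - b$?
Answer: $\frac{7682}{7} \approx 1097.4$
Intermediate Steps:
$k{\left(H,b \right)} = -1 - b$ ($k{\left(H,b \right)} = -2 - \left(-1 + b\right) = -1 - b$)
$w{\left(T,Q \right)} = 3 + Q$
$P{\left(t \right)} = \frac{2 t}{-2 + t}$
$P{\left(k{\left(5,4 \right)} \right)} - 137 w{\left(-9,-11 \right)} = \frac{2 \left(-1 - 4\right)}{-2 - 5} - 137 \left(3 - 11\right) = \frac{2 \left(-1 - 4\right)}{-2 - 5} - -1096 = 2 \left(-5\right) \frac{1}{-2 - 5} + 1096 = 2 \left(-5\right) \frac{1}{-7} + 1096 = 2 \left(-5\right) \left(- \frac{1}{7}\right) + 1096 = \frac{10}{7} + 1096 = \frac{7682}{7}$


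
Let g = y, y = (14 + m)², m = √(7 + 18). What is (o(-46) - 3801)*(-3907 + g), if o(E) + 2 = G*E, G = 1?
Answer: 13648554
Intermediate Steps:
m = 5 (m = √25 = 5)
y = 361 (y = (14 + 5)² = 19² = 361)
g = 361
o(E) = -2 + E (o(E) = -2 + 1*E = -2 + E)
(o(-46) - 3801)*(-3907 + g) = ((-2 - 46) - 3801)*(-3907 + 361) = (-48 - 3801)*(-3546) = -3849*(-3546) = 13648554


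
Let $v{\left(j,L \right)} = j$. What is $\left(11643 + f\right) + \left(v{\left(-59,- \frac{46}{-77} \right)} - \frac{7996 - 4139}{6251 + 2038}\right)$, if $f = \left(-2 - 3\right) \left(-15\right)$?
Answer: $\frac{96637594}{8289} \approx 11659.0$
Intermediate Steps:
$f = 75$ ($f = \left(-5\right) \left(-15\right) = 75$)
$\left(11643 + f\right) + \left(v{\left(-59,- \frac{46}{-77} \right)} - \frac{7996 - 4139}{6251 + 2038}\right) = \left(11643 + 75\right) - \left(59 + \frac{7996 - 4139}{6251 + 2038}\right) = 11718 - \left(59 + \frac{3857}{8289}\right) = 11718 - \left(59 + 3857 \cdot \frac{1}{8289}\right) = 11718 - \frac{492908}{8289} = \frac{96637594}{8289}$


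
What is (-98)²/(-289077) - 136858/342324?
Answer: -7141696627/16492999158 ≈ -0.43301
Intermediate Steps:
(-98)²/(-289077) - 136858/342324 = 9604*(-1/289077) - 136858*1/342324 = -9604/289077 - 68429/171162 = -7141696627/16492999158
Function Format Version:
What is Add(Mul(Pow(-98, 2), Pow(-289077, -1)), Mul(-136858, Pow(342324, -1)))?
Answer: Rational(-7141696627, 16492999158) ≈ -0.43301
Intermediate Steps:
Add(Mul(Pow(-98, 2), Pow(-289077, -1)), Mul(-136858, Pow(342324, -1))) = Add(Mul(9604, Rational(-1, 289077)), Mul(-136858, Rational(1, 342324))) = Add(Rational(-9604, 289077), Rational(-68429, 171162)) = Rational(-7141696627, 16492999158)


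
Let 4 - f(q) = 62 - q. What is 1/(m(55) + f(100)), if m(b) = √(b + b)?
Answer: 21/827 - √110/1654 ≈ 0.019052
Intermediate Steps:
m(b) = √2*√b (m(b) = √(2*b) = √2*√b)
f(q) = -58 + q (f(q) = 4 - (62 - q) = 4 + (-62 + q) = -58 + q)
1/(m(55) + f(100)) = 1/(√2*√55 + (-58 + 100)) = 1/(√110 + 42) = 1/(42 + √110)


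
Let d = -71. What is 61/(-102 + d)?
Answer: -61/173 ≈ -0.35260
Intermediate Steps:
61/(-102 + d) = 61/(-102 - 71) = 61/(-173) = -1/173*61 = -61/173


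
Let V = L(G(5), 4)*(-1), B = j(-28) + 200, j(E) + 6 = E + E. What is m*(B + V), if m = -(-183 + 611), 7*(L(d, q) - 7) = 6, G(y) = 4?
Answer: -389908/7 ≈ -55701.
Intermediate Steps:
L(d, q) = 55/7 (L(d, q) = 7 + (⅐)*6 = 7 + 6/7 = 55/7)
j(E) = -6 + 2*E (j(E) = -6 + (E + E) = -6 + 2*E)
B = 138 (B = (-6 + 2*(-28)) + 200 = (-6 - 56) + 200 = -62 + 200 = 138)
V = -55/7 (V = (55/7)*(-1) = -55/7 ≈ -7.8571)
m = -428 (m = -1*428 = -428)
m*(B + V) = -428*(138 - 55/7) = -428*911/7 = -389908/7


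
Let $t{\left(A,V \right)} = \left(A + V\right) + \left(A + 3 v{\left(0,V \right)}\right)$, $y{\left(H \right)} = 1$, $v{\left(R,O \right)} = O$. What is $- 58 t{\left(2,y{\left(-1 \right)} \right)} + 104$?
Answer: $-360$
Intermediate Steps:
$t{\left(A,V \right)} = 2 A + 4 V$ ($t{\left(A,V \right)} = \left(A + V\right) + \left(A + 3 V\right) = 2 A + 4 V$)
$- 58 t{\left(2,y{\left(-1 \right)} \right)} + 104 = - 58 \left(2 \cdot 2 + 4 \cdot 1\right) + 104 = - 58 \left(4 + 4\right) + 104 = \left(-58\right) 8 + 104 = -464 + 104 = -360$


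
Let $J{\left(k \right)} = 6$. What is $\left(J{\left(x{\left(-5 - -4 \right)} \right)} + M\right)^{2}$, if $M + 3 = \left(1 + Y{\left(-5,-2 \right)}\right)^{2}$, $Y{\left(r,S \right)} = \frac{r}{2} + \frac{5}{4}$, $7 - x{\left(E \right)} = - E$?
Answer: $\frac{2401}{256} \approx 9.3789$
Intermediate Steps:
$x{\left(E \right)} = 7 + E$ ($x{\left(E \right)} = 7 - - E = 7 + E$)
$Y{\left(r,S \right)} = \frac{5}{4} + \frac{r}{2}$ ($Y{\left(r,S \right)} = r \frac{1}{2} + 5 \cdot \frac{1}{4} = \frac{r}{2} + \frac{5}{4} = \frac{5}{4} + \frac{r}{2}$)
$M = - \frac{47}{16}$ ($M = -3 + \left(1 + \left(\frac{5}{4} + \frac{1}{2} \left(-5\right)\right)\right)^{2} = -3 + \left(1 + \left(\frac{5}{4} - \frac{5}{2}\right)\right)^{2} = -3 + \left(1 - \frac{5}{4}\right)^{2} = -3 + \left(- \frac{1}{4}\right)^{2} = -3 + \frac{1}{16} = - \frac{47}{16} \approx -2.9375$)
$\left(J{\left(x{\left(-5 - -4 \right)} \right)} + M\right)^{2} = \left(6 - \frac{47}{16}\right)^{2} = \left(\frac{49}{16}\right)^{2} = \frac{2401}{256}$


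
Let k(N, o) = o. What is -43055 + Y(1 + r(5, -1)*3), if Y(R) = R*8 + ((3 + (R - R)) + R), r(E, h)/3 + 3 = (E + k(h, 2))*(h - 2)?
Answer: -44987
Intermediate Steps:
r(E, h) = -9 + 3*(-2 + h)*(2 + E) (r(E, h) = -9 + 3*((E + 2)*(h - 2)) = -9 + 3*((2 + E)*(-2 + h)) = -9 + 3*((-2 + h)*(2 + E)) = -9 + 3*(-2 + h)*(2 + E))
Y(R) = 3 + 9*R (Y(R) = 8*R + ((3 + 0) + R) = 8*R + (3 + R) = 3 + 9*R)
-43055 + Y(1 + r(5, -1)*3) = -43055 + (3 + 9*(1 + (-21 - 6*5 + 6*(-1) + 3*5*(-1))*3)) = -43055 + (3 + 9*(1 + (-21 - 30 - 6 - 15)*3)) = -43055 + (3 + 9*(1 - 72*3)) = -43055 + (3 + 9*(1 - 216)) = -43055 + (3 + 9*(-215)) = -43055 + (3 - 1935) = -43055 - 1932 = -44987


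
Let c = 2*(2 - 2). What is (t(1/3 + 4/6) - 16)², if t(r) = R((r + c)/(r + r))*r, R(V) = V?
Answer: 961/4 ≈ 240.25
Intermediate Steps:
c = 0 (c = 2*0 = 0)
t(r) = r/2 (t(r) = ((r + 0)/(r + r))*r = (r/((2*r)))*r = (r*(1/(2*r)))*r = r/2)
(t(1/3 + 4/6) - 16)² = ((1/3 + 4/6)/2 - 16)² = ((1*(⅓) + 4*(⅙))/2 - 16)² = ((⅓ + ⅔)/2 - 16)² = ((½)*1 - 16)² = (½ - 16)² = (-31/2)² = 961/4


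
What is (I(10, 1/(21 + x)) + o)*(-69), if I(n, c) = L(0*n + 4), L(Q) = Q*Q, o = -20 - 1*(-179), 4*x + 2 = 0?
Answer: -12075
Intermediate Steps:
x = -½ (x = -½ + (¼)*0 = -½ + 0 = -½ ≈ -0.50000)
o = 159 (o = -20 + 179 = 159)
L(Q) = Q²
I(n, c) = 16 (I(n, c) = (0*n + 4)² = (0 + 4)² = 4² = 16)
(I(10, 1/(21 + x)) + o)*(-69) = (16 + 159)*(-69) = 175*(-69) = -12075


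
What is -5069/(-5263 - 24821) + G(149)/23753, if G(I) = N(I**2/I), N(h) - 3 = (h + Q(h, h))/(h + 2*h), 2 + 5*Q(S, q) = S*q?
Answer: 89998268137/532366012740 ≈ 0.16905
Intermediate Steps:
Q(S, q) = -2/5 + S*q/5 (Q(S, q) = -2/5 + (S*q)/5 = -2/5 + S*q/5)
N(h) = 3 + (-2/5 + h + h**2/5)/(3*h) (N(h) = 3 + (h + (-2/5 + h*h/5))/(h + 2*h) = 3 + (h + (-2/5 + h**2/5))/((3*h)) = 3 + (-2/5 + h + h**2/5)*(1/(3*h)) = 3 + (-2/5 + h + h**2/5)/(3*h))
G(I) = (-2 + I**2 + 50*I)/(15*I) (G(I) = (-2 + (I**2/I)**2 + 50*(I**2/I))/(15*((I**2/I))) = (-2 + I**2 + 50*I)/(15*I))
-5069/(-5263 - 24821) + G(149)/23753 = -5069/(-5263 - 24821) + ((1/15)*(-2 + 149**2 + 50*149)/149)/23753 = -5069/(-30084) + ((1/15)*(1/149)*(-2 + 22201 + 7450))*(1/23753) = -5069*(-1/30084) + ((1/15)*(1/149)*29649)*(1/23753) = 5069/30084 + (9883/745)*(1/23753) = 5069/30084 + 9883/17695985 = 89998268137/532366012740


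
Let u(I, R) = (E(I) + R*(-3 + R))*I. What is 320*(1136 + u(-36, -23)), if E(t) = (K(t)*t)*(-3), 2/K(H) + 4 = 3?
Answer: -4037120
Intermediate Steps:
K(H) = -2 (K(H) = 2/(-4 + 3) = 2/(-1) = 2*(-1) = -2)
E(t) = 6*t (E(t) = -2*t*(-3) = 6*t)
u(I, R) = I*(6*I + R*(-3 + R)) (u(I, R) = (6*I + R*(-3 + R))*I = I*(6*I + R*(-3 + R)))
320*(1136 + u(-36, -23)) = 320*(1136 - 36*((-23)² - 3*(-23) + 6*(-36))) = 320*(1136 - 36*(529 + 69 - 216)) = 320*(1136 - 36*382) = 320*(1136 - 13752) = 320*(-12616) = -4037120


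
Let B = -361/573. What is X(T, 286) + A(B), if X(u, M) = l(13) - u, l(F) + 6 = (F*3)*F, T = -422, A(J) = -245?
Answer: 678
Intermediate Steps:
B = -361/573 (B = -361*1/573 = -361/573 ≈ -0.63002)
l(F) = -6 + 3*F² (l(F) = -6 + (F*3)*F = -6 + (3*F)*F = -6 + 3*F²)
X(u, M) = 501 - u (X(u, M) = (-6 + 3*13²) - u = (-6 + 3*169) - u = (-6 + 507) - u = 501 - u)
X(T, 286) + A(B) = (501 - 1*(-422)) - 245 = (501 + 422) - 245 = 923 - 245 = 678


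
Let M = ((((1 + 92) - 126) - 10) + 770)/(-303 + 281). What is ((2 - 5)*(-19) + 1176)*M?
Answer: -896391/22 ≈ -40745.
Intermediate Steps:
M = -727/22 (M = (((93 - 126) - 10) + 770)/(-22) = ((-33 - 10) + 770)*(-1/22) = (-43 + 770)*(-1/22) = 727*(-1/22) = -727/22 ≈ -33.045)
((2 - 5)*(-19) + 1176)*M = ((2 - 5)*(-19) + 1176)*(-727/22) = (-3*(-19) + 1176)*(-727/22) = (57 + 1176)*(-727/22) = 1233*(-727/22) = -896391/22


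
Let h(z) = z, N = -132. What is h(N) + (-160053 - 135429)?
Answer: -295614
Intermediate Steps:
h(N) + (-160053 - 135429) = -132 + (-160053 - 135429) = -132 - 295482 = -295614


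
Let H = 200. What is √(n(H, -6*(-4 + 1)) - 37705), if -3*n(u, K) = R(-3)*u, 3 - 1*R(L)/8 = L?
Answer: 9*I*√505 ≈ 202.25*I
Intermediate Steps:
R(L) = 24 - 8*L
n(u, K) = -16*u (n(u, K) = -(24 - 8*(-3))*u/3 = -(24 + 24)*u/3 = -16*u)
√(n(H, -6*(-4 + 1)) - 37705) = √(-16*200 - 37705) = √(-3200 - 37705) = √(-40905) = 9*I*√505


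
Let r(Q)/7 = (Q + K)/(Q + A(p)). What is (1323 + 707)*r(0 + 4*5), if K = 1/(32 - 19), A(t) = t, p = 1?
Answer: 176610/13 ≈ 13585.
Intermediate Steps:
K = 1/13 ≈ 0.076923
r(Q) = 7*(1/13 + Q)/(1 + Q) (r(Q) = 7*((Q + 1/13)/(Q + 1)) = 7*((1/13 + Q)/(1 + Q)) = 7*(1/13 + Q)/(1 + Q))
(1323 + 707)*r(0 + 4*5) = (1323 + 707)*(7*(1 + 13*(0 + 4*5))/(13*(1 + (0 + 4*5)))) = 2030*(7*(1 + 13*(0 + 20))/(13*(1 + (0 + 20)))) = 2030*(7*(1 + 13*20)/(13*(1 + 20))) = 2030*((7/13)*(1 + 260)/21) = 2030*((7/13)*(1/21)*261) = 2030*(87/13) = 176610/13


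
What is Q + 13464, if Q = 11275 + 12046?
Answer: 36785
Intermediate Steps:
Q = 23321
Q + 13464 = 23321 + 13464 = 36785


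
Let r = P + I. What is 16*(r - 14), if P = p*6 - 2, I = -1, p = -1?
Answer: -368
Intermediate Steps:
P = -8 (P = -1*6 - 2 = -6 - 2 = -8)
r = -9 (r = -8 - 1 = -9)
16*(r - 14) = 16*(-9 - 14) = 16*(-23) = -368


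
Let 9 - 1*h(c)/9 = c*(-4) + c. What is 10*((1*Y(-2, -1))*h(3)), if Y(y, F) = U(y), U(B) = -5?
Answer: -8100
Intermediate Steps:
Y(y, F) = -5
h(c) = 81 + 27*c (h(c) = 81 - 9*(c*(-4) + c) = 81 - 9*(-4*c + c) = 81 - (-27)*c = 81 + 27*c)
10*((1*Y(-2, -1))*h(3)) = 10*((1*(-5))*(81 + 27*3)) = 10*(-5*(81 + 81)) = 10*(-5*162) = 10*(-810) = -8100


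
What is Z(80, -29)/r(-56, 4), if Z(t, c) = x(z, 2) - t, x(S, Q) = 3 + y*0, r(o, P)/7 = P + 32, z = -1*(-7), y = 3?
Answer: -11/36 ≈ -0.30556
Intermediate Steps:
z = 7
r(o, P) = 224 + 7*P (r(o, P) = 7*(P + 32) = 7*(32 + P) = 224 + 7*P)
x(S, Q) = 3 (x(S, Q) = 3 + 3*0 = 3 + 0 = 3)
Z(t, c) = 3 - t
Z(80, -29)/r(-56, 4) = (3 - 1*80)/(224 + 7*4) = (3 - 80)/(224 + 28) = -77/252 = -77*1/252 = -11/36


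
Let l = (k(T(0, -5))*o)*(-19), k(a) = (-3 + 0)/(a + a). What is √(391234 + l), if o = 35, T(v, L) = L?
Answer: √1564138/2 ≈ 625.33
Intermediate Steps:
k(a) = -3/(2*a) (k(a) = -3*1/(2*a) = -3/(2*a))
l = -399/2 (l = (-3/2/(-5)*35)*(-19) = (-3/2*(-⅕)*35)*(-19) = ((3/10)*35)*(-19) = (21/2)*(-19) = -399/2 ≈ -199.50)
√(391234 + l) = √(391234 - 399/2) = √(782069/2) = √1564138/2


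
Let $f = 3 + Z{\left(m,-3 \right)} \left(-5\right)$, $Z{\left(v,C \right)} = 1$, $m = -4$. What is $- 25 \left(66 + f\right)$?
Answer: $-1600$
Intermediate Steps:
$f = -2$ ($f = 3 + 1 \left(-5\right) = 3 - 5 = -2$)
$- 25 \left(66 + f\right) = - 25 \left(66 - 2\right) = \left(-25\right) 64 = -1600$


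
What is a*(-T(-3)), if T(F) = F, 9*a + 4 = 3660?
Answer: 3656/3 ≈ 1218.7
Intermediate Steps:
a = 3656/9 (a = -4/9 + (⅑)*3660 = -4/9 + 1220/3 = 3656/9 ≈ 406.22)
a*(-T(-3)) = 3656*(-1*(-3))/9 = (3656/9)*3 = 3656/3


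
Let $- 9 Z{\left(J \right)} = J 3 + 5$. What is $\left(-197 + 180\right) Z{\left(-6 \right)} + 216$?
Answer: $\frac{1723}{9} \approx 191.44$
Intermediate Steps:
$Z{\left(J \right)} = - \frac{5}{9} - \frac{J}{3}$ ($Z{\left(J \right)} = - \frac{J 3 + 5}{9} = - \frac{3 J + 5}{9} = - \frac{5 + 3 J}{9} = - \frac{5}{9} - \frac{J}{3}$)
$\left(-197 + 180\right) Z{\left(-6 \right)} + 216 = \left(-197 + 180\right) \left(- \frac{5}{9} - -2\right) + 216 = - 17 \left(- \frac{5}{9} + 2\right) + 216 = \left(-17\right) \frac{13}{9} + 216 = - \frac{221}{9} + 216 = \frac{1723}{9}$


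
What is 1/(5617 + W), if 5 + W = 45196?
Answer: 1/50808 ≈ 1.9682e-5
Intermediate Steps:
W = 45191 (W = -5 + 45196 = 45191)
1/(5617 + W) = 1/(5617 + 45191) = 1/50808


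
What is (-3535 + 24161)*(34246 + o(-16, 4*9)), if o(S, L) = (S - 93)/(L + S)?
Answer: 7062455843/10 ≈ 7.0625e+8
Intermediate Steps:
o(S, L) = (-93 + S)/(L + S)
(-3535 + 24161)*(34246 + o(-16, 4*9)) = (-3535 + 24161)*(34246 + (-93 - 16)/(4*9 - 16)) = 20626*(34246 - 109/(36 - 16)) = 20626*(34246 - 109/20) = 20626*(684811/20) = 7062455843/10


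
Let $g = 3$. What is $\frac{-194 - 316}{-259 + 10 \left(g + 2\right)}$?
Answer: $\frac{510}{209} \approx 2.4402$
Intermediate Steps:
$\frac{-194 - 316}{-259 + 10 \left(g + 2\right)} = \frac{-194 - 316}{-259 + 10 \left(3 + 2\right)} = - \frac{510}{-259 + 10 \cdot 5} = - \frac{510}{-259 + 50} = - \frac{510}{-209} = \left(-510\right) \left(- \frac{1}{209}\right) = \frac{510}{209}$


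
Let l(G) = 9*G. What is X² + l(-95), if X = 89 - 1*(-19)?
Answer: 10809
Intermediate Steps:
X = 108 (X = 89 + 19 = 108)
X² + l(-95) = 108² + 9*(-95) = 11664 - 855 = 10809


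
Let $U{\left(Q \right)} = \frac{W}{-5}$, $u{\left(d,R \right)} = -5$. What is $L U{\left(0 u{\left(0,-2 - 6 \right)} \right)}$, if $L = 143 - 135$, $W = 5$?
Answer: $-8$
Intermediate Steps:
$L = 8$ ($L = 143 - 135 = 8$)
$U{\left(Q \right)} = -1$ ($U{\left(Q \right)} = \frac{5}{-5} = 5 \left(- \frac{1}{5}\right) = -1$)
$L U{\left(0 u{\left(0,-2 - 6 \right)} \right)} = 8 \left(-1\right) = -8$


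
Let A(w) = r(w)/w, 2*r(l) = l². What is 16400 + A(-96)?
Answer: 16352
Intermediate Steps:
r(l) = l²/2
A(w) = w/2 (A(w) = (w²/2)/w = w/2)
16400 + A(-96) = 16400 + (½)*(-96) = 16400 - 48 = 16352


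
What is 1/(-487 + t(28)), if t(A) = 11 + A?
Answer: -1/448 ≈ -0.0022321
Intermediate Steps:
1/(-487 + t(28)) = 1/(-487 + (11 + 28)) = 1/(-487 + 39) = 1/(-448) = -1/448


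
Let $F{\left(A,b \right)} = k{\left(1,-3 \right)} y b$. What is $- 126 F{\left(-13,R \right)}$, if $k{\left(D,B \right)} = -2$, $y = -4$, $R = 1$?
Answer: $-1008$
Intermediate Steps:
$F{\left(A,b \right)} = 8 b$ ($F{\left(A,b \right)} = \left(-2\right) \left(-4\right) b = 8 b$)
$- 126 F{\left(-13,R \right)} = - 126 \cdot 8 \cdot 1 = \left(-126\right) 8 = -1008$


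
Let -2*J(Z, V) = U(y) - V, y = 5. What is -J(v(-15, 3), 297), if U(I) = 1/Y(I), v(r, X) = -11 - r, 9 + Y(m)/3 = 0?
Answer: -4010/27 ≈ -148.52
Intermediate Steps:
Y(m) = -27 (Y(m) = -27 + 3*0 = -27 + 0 = -27)
U(I) = -1/27 (U(I) = 1/(-27) = -1/27)
J(Z, V) = 1/54 + V/2 (J(Z, V) = -(-1/27 - V)/2 = 1/54 + V/2)
-J(v(-15, 3), 297) = -(1/54 + (1/2)*297) = -(1/54 + 297/2) = -1*4010/27 = -4010/27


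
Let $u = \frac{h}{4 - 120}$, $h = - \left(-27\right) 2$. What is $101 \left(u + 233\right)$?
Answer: $\frac{1362187}{58} \approx 23486.0$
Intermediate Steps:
$h = 54$ ($h = \left(-1\right) \left(-54\right) = 54$)
$u = - \frac{27}{58}$ ($u = \frac{54}{4 - 120} = \frac{54}{-116} = 54 \left(- \frac{1}{116}\right) = - \frac{27}{58} \approx -0.46552$)
$101 \left(u + 233\right) = 101 \left(- \frac{27}{58} + 233\right) = 101 \cdot \frac{13487}{58} = \frac{1362187}{58}$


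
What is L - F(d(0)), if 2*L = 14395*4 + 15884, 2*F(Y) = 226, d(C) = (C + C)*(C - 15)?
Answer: 36619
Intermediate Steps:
d(C) = 2*C*(-15 + C) (d(C) = (2*C)*(-15 + C) = 2*C*(-15 + C))
F(Y) = 113 (F(Y) = (½)*226 = 113)
L = 36732 (L = (14395*4 + 15884)/2 = (57580 + 15884)/2 = (½)*73464 = 36732)
L - F(d(0)) = 36732 - 1*113 = 36732 - 113 = 36619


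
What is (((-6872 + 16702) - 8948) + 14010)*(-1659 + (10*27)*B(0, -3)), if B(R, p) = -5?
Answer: -44810028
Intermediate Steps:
(((-6872 + 16702) - 8948) + 14010)*(-1659 + (10*27)*B(0, -3)) = (((-6872 + 16702) - 8948) + 14010)*(-1659 + (10*27)*(-5)) = ((9830 - 8948) + 14010)*(-1659 + 270*(-5)) = (882 + 14010)*(-1659 - 1350) = 14892*(-3009) = -44810028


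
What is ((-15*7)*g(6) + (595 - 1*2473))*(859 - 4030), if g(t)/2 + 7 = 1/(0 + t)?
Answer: 1404753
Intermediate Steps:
g(t) = -14 + 2/t (g(t) = -14 + 2/(0 + t) = -14 + 2/t)
((-15*7)*g(6) + (595 - 1*2473))*(859 - 4030) = ((-15*7)*(-14 + 2/6) + (595 - 1*2473))*(859 - 4030) = (-105*(-14 + 2*(⅙)) + (595 - 2473))*(-3171) = (-105*(-14 + ⅓) - 1878)*(-3171) = (-105*(-41/3) - 1878)*(-3171) = (1435 - 1878)*(-3171) = -443*(-3171) = 1404753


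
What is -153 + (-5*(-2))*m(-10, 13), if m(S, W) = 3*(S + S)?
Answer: -753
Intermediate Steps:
m(S, W) = 6*S (m(S, W) = 3*(2*S) = 6*S)
-153 + (-5*(-2))*m(-10, 13) = -153 + (-5*(-2))*(6*(-10)) = -153 + 10*(-60) = -153 - 600 = -753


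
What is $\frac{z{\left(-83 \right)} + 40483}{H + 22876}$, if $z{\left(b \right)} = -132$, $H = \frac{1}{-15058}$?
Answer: $\frac{607605358}{344466807} \approx 1.7639$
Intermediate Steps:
$H = - \frac{1}{15058} \approx -6.641 \cdot 10^{-5}$
$\frac{z{\left(-83 \right)} + 40483}{H + 22876} = \frac{-132 + 40483}{- \frac{1}{15058} + 22876} = \frac{40351}{\frac{344466807}{15058}} = 40351 \cdot \frac{15058}{344466807} = \frac{607605358}{344466807}$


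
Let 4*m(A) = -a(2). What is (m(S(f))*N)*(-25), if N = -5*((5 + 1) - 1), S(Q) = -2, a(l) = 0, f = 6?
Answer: 0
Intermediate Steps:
N = -25 (N = -5*(6 - 1) = -5*5 = -25)
m(A) = 0 (m(A) = (-1*0)/4 = (¼)*0 = 0)
(m(S(f))*N)*(-25) = (0*(-25))*(-25) = 0*(-25) = 0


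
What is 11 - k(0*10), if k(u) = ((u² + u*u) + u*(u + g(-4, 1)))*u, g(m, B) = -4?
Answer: 11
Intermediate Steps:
k(u) = u*(2*u² + u*(-4 + u)) (k(u) = ((u² + u*u) + u*(u - 4))*u = ((u² + u²) + u*(-4 + u))*u = (2*u² + u*(-4 + u))*u = u*(2*u² + u*(-4 + u)))
11 - k(0*10) = 11 - (0*10)²*(-4 + 3*(0*10)) = 11 - 0²*(-4 + 3*0) = 11 - 0*(-4 + 0) = 11 - 0*(-4) = 11 - 1*0 = 11 + 0 = 11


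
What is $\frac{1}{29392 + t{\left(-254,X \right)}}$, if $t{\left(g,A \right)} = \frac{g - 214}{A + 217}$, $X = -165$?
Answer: $\frac{1}{29383} \approx 3.4033 \cdot 10^{-5}$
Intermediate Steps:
$t{\left(g,A \right)} = \frac{-214 + g}{217 + A}$
$\frac{1}{29392 + t{\left(-254,X \right)}} = \frac{1}{29392 + \frac{-214 - 254}{217 - 165}} = \frac{1}{29392 + \frac{1}{52} \left(-468\right)} = \frac{1}{29392 - 9} = \frac{1}{29383}$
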